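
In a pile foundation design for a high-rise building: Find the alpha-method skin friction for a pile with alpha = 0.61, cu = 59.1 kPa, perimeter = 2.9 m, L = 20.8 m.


Using Qs = alpha * cu * perimeter * L
Qs = 0.61 * 59.1 * 2.9 * 20.8
Qs = 2174.6 kN


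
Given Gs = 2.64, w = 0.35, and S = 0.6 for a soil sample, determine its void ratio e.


Using the relation e = Gs * w / S
e = 2.64 * 0.35 / 0.6
e = 1.54


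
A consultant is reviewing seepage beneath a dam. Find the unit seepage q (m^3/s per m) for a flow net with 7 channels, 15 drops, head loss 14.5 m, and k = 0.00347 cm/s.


Result: 0.0002348 m^3/s per m

Derivation:
Convert k to m/s for unit consistency with H:
k = 0.00347 cm/s = 0.00347 / 100 m/s = 3.47e-05 m/s
Using q = k * H * Nf / Nd
Nf / Nd = 7 / 15 = 0.4667
q = 3.47e-05 * 14.5 * 0.4667
q = 0.0002348 m^3/s per m


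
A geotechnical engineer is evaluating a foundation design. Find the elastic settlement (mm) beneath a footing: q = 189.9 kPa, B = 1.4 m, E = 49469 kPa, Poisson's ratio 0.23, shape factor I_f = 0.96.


Result: 4.886 mm

Derivation:
Using Se = q * B * (1 - nu^2) * I_f / E
1 - nu^2 = 1 - 0.23^2 = 0.9471
Se = 189.9 * 1.4 * 0.9471 * 0.96 / 49469
Se = 0.004886 m
Convert to mm: Se = 0.004886 * 1000 = 4.886 mm


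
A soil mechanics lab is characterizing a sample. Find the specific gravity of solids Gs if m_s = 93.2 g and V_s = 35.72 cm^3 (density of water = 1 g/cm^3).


Using Gs = m_s / (V_s * rho_w)
Since rho_w = 1 g/cm^3:
Gs = 93.2 / 35.72
Gs = 2.609


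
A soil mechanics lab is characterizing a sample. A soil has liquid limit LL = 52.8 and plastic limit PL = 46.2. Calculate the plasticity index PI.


Result: 6.6

Derivation:
Using PI = LL - PL
PI = 52.8 - 46.2
PI = 6.6


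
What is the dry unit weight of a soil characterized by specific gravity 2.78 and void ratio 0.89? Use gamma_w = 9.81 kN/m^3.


Using gamma_d = Gs * gamma_w / (1 + e)
gamma_d = 2.78 * 9.81 / (1 + 0.89)
gamma_d = 2.78 * 9.81 / 1.89
gamma_d = 14.43 kN/m^3


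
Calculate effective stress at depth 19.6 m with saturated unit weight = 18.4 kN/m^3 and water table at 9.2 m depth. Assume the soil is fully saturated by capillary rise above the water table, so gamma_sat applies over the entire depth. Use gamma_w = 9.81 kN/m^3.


Total stress = gamma_sat * depth
sigma = 18.4 * 19.6 = 360.64 kPa
Pore water pressure u = gamma_w * (depth - d_wt)
u = 9.81 * (19.6 - 9.2) = 102.024 kPa
Effective stress = sigma - u
sigma' = 360.64 - 102.024 = 258.62 kPa


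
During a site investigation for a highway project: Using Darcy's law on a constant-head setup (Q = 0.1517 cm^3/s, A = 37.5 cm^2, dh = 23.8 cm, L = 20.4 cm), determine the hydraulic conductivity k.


Result: 0.003467 cm/s

Derivation:
Compute hydraulic gradient:
i = dh / L = 23.8 / 20.4 = 1.16667
Then apply Darcy's law:
k = Q / (A * i)
k = 0.1517 / (37.5 * 1.16667)
k = 0.1517 / 43.75
k = 0.003467 cm/s


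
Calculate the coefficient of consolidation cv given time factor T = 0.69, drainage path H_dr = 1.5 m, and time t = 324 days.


Using cv = T * H_dr^2 / t
H_dr^2 = 1.5^2 = 2.25
cv = 0.69 * 2.25 / 324
cv = 0.00479 m^2/day


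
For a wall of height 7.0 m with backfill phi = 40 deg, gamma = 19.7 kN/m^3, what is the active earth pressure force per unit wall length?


Compute active earth pressure coefficient:
Ka = tan^2(45 - phi/2) = tan^2(25.0) = 0.217443
Compute active force:
Pa = 0.5 * Ka * gamma * H^2
Pa = 0.5 * 0.217443 * 19.7 * 7.0^2
Pa = 104.95 kN/m


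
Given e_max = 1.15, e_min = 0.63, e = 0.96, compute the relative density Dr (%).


Using Dr = (e_max - e) / (e_max - e_min) * 100
e_max - e = 1.15 - 0.96 = 0.19
e_max - e_min = 1.15 - 0.63 = 0.52
Dr = 0.19 / 0.52 * 100
Dr = 36.54 %


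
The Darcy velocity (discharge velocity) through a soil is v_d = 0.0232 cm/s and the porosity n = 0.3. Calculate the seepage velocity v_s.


Using v_s = v_d / n
v_s = 0.0232 / 0.3
v_s = 0.07733 cm/s


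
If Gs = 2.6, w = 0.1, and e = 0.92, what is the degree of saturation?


Using S = Gs * w / e
S = 2.6 * 0.1 / 0.92
S = 0.2826


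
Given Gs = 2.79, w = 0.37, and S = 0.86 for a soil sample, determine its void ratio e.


Using the relation e = Gs * w / S
e = 2.79 * 0.37 / 0.86
e = 1.2003


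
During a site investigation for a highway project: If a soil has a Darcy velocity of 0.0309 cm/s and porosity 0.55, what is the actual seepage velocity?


Result: 0.05618 cm/s

Derivation:
Using v_s = v_d / n
v_s = 0.0309 / 0.55
v_s = 0.05618 cm/s


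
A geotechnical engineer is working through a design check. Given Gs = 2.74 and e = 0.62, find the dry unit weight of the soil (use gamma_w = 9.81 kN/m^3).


Result: 16.592 kN/m^3

Derivation:
Using gamma_d = Gs * gamma_w / (1 + e)
gamma_d = 2.74 * 9.81 / (1 + 0.62)
gamma_d = 2.74 * 9.81 / 1.62
gamma_d = 16.592 kN/m^3


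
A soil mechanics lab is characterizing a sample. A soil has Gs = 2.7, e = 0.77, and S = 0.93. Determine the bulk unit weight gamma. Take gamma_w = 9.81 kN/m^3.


Using gamma = gamma_w * (Gs + S*e) / (1 + e)
Numerator: Gs + S*e = 2.7 + 0.93*0.77 = 3.4161
Denominator: 1 + e = 1 + 0.77 = 1.77
gamma = 9.81 * 3.4161 / 1.77
gamma = 18.933 kN/m^3


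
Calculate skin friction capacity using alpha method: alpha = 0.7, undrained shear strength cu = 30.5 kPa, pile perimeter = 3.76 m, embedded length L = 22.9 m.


Using Qs = alpha * cu * perimeter * L
Qs = 0.7 * 30.5 * 3.76 * 22.9
Qs = 1838.32 kN


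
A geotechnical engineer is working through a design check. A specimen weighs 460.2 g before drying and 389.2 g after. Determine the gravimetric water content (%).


Using w = (m_wet - m_dry) / m_dry * 100
m_wet - m_dry = 460.2 - 389.2 = 71.0 g
w = 71.0 / 389.2 * 100
w = 18.24 %


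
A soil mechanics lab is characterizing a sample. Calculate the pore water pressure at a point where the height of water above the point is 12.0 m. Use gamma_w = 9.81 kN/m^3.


Using u = gamma_w * h_w
u = 9.81 * 12.0
u = 117.72 kPa


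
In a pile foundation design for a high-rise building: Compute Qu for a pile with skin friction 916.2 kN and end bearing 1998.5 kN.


Using Qu = Qf + Qb
Qu = 916.2 + 1998.5
Qu = 2914.7 kN


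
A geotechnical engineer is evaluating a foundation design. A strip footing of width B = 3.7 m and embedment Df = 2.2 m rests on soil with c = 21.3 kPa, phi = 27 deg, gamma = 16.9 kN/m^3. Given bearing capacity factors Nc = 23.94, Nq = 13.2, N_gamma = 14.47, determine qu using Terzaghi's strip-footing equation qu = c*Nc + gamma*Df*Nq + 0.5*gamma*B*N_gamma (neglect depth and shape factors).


Result: 1453.1 kPa

Derivation:
Compute qu = c*Nc + gamma*Df*Nq + 0.5*gamma*B*N_gamma
Term 1: 21.3 * 23.94 = 509.922
Term 2: 16.9 * 2.2 * 13.2 = 490.776
Term 3: 0.5 * 16.9 * 3.7 * 14.47 = 452.40455
qu = 509.922 + 490.776 + 452.40455
qu = 1453.1 kPa


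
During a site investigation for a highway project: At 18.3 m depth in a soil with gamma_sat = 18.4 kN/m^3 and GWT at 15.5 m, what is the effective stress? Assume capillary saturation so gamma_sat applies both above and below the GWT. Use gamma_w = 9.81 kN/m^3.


Total stress = gamma_sat * depth
sigma = 18.4 * 18.3 = 336.72 kPa
Pore water pressure u = gamma_w * (depth - d_wt)
u = 9.81 * (18.3 - 15.5) = 27.468 kPa
Effective stress = sigma - u
sigma' = 336.72 - 27.468 = 309.25 kPa


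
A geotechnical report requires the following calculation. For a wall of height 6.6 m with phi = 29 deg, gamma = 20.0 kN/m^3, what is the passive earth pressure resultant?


Result: 1255.43 kN/m

Derivation:
Compute passive earth pressure coefficient:
Kp = tan^2(45 + phi/2) = tan^2(59.5) = 2.88206
Compute passive force:
Pp = 0.5 * Kp * gamma * H^2
Pp = 0.5 * 2.88206 * 20.0 * 6.6^2
Pp = 1255.43 kN/m


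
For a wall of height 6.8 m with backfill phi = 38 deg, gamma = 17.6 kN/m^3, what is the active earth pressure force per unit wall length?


Compute active earth pressure coefficient:
Ka = tan^2(45 - phi/2) = tan^2(26.0) = 0.237883
Compute active force:
Pa = 0.5 * Ka * gamma * H^2
Pa = 0.5 * 0.237883 * 17.6 * 6.8^2
Pa = 96.8 kN/m


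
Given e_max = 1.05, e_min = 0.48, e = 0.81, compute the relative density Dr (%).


Using Dr = (e_max - e) / (e_max - e_min) * 100
e_max - e = 1.05 - 0.81 = 0.24
e_max - e_min = 1.05 - 0.48 = 0.57
Dr = 0.24 / 0.57 * 100
Dr = 42.11 %


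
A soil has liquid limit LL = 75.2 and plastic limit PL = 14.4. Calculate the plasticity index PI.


Result: 60.8

Derivation:
Using PI = LL - PL
PI = 75.2 - 14.4
PI = 60.8


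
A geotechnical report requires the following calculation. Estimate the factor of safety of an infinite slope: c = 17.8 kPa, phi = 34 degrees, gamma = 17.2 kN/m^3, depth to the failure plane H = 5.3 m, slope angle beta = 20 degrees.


Result: 2.461

Derivation:
Using Fs = c / (gamma*H*sin(beta)*cos(beta)) + tan(phi)/tan(beta)
Cohesion contribution = 17.8 / (17.2*5.3*sin(20)*cos(20))
Cohesion contribution = 0.607545
Friction contribution = tan(34)/tan(20) = 1.8532
Fs = 0.607545 + 1.8532
Fs = 2.461


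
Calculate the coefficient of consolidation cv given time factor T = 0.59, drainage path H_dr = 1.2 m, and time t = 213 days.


Result: 0.00399 m^2/day

Derivation:
Using cv = T * H_dr^2 / t
H_dr^2 = 1.2^2 = 1.44
cv = 0.59 * 1.44 / 213
cv = 0.00399 m^2/day


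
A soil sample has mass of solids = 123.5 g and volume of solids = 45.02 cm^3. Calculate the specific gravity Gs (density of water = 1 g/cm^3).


Result: 2.743

Derivation:
Using Gs = m_s / (V_s * rho_w)
Since rho_w = 1 g/cm^3:
Gs = 123.5 / 45.02
Gs = 2.743


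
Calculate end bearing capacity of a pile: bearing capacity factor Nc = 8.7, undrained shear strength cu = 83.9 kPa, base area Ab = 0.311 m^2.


Using Qb = Nc * cu * Ab
Qb = 8.7 * 83.9 * 0.311
Qb = 227.01 kN


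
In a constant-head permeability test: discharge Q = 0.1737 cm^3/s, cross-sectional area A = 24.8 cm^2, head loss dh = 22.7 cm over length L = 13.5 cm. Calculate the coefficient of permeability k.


Compute hydraulic gradient:
i = dh / L = 22.7 / 13.5 = 1.68148
Then apply Darcy's law:
k = Q / (A * i)
k = 0.1737 / (24.8 * 1.68148)
k = 0.1737 / 41.7007
k = 0.004165 cm/s


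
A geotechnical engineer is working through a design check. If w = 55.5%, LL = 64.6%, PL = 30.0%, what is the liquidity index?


First compute the plasticity index:
PI = LL - PL = 64.6 - 30.0 = 34.6
Then compute the liquidity index:
LI = (w - PL) / PI
LI = (55.5 - 30.0) / 34.6
LI = 0.737


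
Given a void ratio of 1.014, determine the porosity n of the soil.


Using the relation n = e / (1 + e)
n = 1.014 / (1 + 1.014)
n = 1.014 / 2.014
n = 0.5035


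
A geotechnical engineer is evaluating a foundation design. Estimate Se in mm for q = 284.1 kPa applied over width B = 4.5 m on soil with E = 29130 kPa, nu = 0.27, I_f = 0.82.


Result: 33.364 mm

Derivation:
Using Se = q * B * (1 - nu^2) * I_f / E
1 - nu^2 = 1 - 0.27^2 = 0.9271
Se = 284.1 * 4.5 * 0.9271 * 0.82 / 29130
Se = 0.033364 m
Convert to mm: Se = 0.033364 * 1000 = 33.364 mm


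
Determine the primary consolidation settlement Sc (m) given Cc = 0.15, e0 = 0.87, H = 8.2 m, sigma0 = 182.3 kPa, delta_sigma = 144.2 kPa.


Using Sc = Cc * H / (1 + e0) * log10((sigma0 + delta_sigma) / sigma0)
Stress ratio = (182.3 + 144.2) / 182.3 = 1.791
log10(1.791) = 0.253097
Cc * H / (1 + e0) = 0.15 * 8.2 / (1 + 0.87) = 0.657754
Sc = 0.657754 * 0.253097
Sc = 0.1665 m


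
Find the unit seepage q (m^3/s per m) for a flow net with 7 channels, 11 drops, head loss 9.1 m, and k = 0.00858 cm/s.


Convert k to m/s for unit consistency with H:
k = 0.00858 cm/s = 0.00858 / 100 m/s = 8.58e-05 m/s
Using q = k * H * Nf / Nd
Nf / Nd = 7 / 11 = 0.6364
q = 8.58e-05 * 9.1 * 0.6364
q = 0.0004969 m^3/s per m


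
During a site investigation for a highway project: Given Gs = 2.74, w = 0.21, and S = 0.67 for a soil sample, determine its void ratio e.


Using the relation e = Gs * w / S
e = 2.74 * 0.21 / 0.67
e = 0.8588


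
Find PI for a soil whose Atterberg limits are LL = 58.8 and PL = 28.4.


Using PI = LL - PL
PI = 58.8 - 28.4
PI = 30.4


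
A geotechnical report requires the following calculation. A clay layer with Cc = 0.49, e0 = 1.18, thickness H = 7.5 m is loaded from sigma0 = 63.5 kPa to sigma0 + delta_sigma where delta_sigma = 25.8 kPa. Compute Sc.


Using Sc = Cc * H / (1 + e0) * log10((sigma0 + delta_sigma) / sigma0)
Stress ratio = (63.5 + 25.8) / 63.5 = 1.4063
log10(1.4063) = 0.148078
Cc * H / (1 + e0) = 0.49 * 7.5 / (1 + 1.18) = 1.68578
Sc = 1.68578 * 0.148078
Sc = 0.2496 m


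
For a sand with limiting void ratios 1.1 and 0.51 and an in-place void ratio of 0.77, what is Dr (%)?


Using Dr = (e_max - e) / (e_max - e_min) * 100
e_max - e = 1.1 - 0.77 = 0.33
e_max - e_min = 1.1 - 0.51 = 0.59
Dr = 0.33 / 0.59 * 100
Dr = 55.93 %


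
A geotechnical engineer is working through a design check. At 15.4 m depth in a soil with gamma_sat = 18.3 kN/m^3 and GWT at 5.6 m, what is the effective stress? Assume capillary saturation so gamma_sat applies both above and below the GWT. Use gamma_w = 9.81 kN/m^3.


Total stress = gamma_sat * depth
sigma = 18.3 * 15.4 = 281.82 kPa
Pore water pressure u = gamma_w * (depth - d_wt)
u = 9.81 * (15.4 - 5.6) = 96.138 kPa
Effective stress = sigma - u
sigma' = 281.82 - 96.138 = 185.68 kPa


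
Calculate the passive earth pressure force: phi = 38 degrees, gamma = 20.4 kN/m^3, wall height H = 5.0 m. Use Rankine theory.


Compute passive earth pressure coefficient:
Kp = tan^2(45 + phi/2) = tan^2(64.0) = 4.203746
Compute passive force:
Pp = 0.5 * Kp * gamma * H^2
Pp = 0.5 * 4.203746 * 20.4 * 5.0^2
Pp = 1071.96 kN/m


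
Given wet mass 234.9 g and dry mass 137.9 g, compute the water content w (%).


Using w = (m_wet - m_dry) / m_dry * 100
m_wet - m_dry = 234.9 - 137.9 = 97.0 g
w = 97.0 / 137.9 * 100
w = 70.34 %


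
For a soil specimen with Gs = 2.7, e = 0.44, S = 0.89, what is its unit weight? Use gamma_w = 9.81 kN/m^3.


Using gamma = gamma_w * (Gs + S*e) / (1 + e)
Numerator: Gs + S*e = 2.7 + 0.89*0.44 = 3.0916
Denominator: 1 + e = 1 + 0.44 = 1.44
gamma = 9.81 * 3.0916 / 1.44
gamma = 21.062 kN/m^3


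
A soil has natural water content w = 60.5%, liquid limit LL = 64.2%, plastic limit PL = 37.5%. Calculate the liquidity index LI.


Result: 0.861

Derivation:
First compute the plasticity index:
PI = LL - PL = 64.2 - 37.5 = 26.7
Then compute the liquidity index:
LI = (w - PL) / PI
LI = (60.5 - 37.5) / 26.7
LI = 0.861


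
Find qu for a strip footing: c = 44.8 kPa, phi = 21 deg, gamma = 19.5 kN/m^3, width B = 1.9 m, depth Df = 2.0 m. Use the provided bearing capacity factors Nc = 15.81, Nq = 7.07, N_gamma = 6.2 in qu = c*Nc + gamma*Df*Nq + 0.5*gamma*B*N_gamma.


Compute qu = c*Nc + gamma*Df*Nq + 0.5*gamma*B*N_gamma
Term 1: 44.8 * 15.81 = 708.288
Term 2: 19.5 * 2.0 * 7.07 = 275.73
Term 3: 0.5 * 19.5 * 1.9 * 6.2 = 114.855
qu = 708.288 + 275.73 + 114.855
qu = 1098.87 kPa


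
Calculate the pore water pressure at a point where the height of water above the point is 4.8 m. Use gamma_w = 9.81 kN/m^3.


Using u = gamma_w * h_w
u = 9.81 * 4.8
u = 47.09 kPa


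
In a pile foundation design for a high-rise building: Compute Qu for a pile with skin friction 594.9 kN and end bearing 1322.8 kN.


Result: 1917.7 kN

Derivation:
Using Qu = Qf + Qb
Qu = 594.9 + 1322.8
Qu = 1917.7 kN


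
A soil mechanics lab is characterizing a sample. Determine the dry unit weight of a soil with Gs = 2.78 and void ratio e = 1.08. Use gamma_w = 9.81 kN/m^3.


Using gamma_d = Gs * gamma_w / (1 + e)
gamma_d = 2.78 * 9.81 / (1 + 1.08)
gamma_d = 2.78 * 9.81 / 2.08
gamma_d = 13.111 kN/m^3


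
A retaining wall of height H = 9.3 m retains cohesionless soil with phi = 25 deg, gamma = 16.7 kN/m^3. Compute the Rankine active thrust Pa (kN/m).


Compute active earth pressure coefficient:
Ka = tan^2(45 - phi/2) = tan^2(32.5) = 0.405859
Compute active force:
Pa = 0.5 * Ka * gamma * H^2
Pa = 0.5 * 0.405859 * 16.7 * 9.3^2
Pa = 293.11 kN/m


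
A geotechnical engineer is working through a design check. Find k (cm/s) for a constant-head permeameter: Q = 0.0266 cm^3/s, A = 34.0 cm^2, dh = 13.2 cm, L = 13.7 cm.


Compute hydraulic gradient:
i = dh / L = 13.2 / 13.7 = 0.963504
Then apply Darcy's law:
k = Q / (A * i)
k = 0.0266 / (34.0 * 0.963504)
k = 0.0266 / 32.7591
k = 0.000812 cm/s


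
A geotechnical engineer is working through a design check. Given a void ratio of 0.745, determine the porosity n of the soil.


Using the relation n = e / (1 + e)
n = 0.745 / (1 + 0.745)
n = 0.745 / 1.745
n = 0.4269


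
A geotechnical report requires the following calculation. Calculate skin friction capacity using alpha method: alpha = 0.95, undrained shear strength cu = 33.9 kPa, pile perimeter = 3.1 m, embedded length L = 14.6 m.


Using Qs = alpha * cu * perimeter * L
Qs = 0.95 * 33.9 * 3.1 * 14.6
Qs = 1457.6 kN


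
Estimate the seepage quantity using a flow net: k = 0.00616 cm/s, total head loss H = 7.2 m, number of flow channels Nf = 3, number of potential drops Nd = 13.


Convert k to m/s for unit consistency with H:
k = 0.00616 cm/s = 0.00616 / 100 m/s = 6.16e-05 m/s
Using q = k * H * Nf / Nd
Nf / Nd = 3 / 13 = 0.2308
q = 6.16e-05 * 7.2 * 0.2308
q = 0.0001024 m^3/s per m


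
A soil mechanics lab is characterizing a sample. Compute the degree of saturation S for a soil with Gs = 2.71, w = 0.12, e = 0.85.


Using S = Gs * w / e
S = 2.71 * 0.12 / 0.85
S = 0.3826


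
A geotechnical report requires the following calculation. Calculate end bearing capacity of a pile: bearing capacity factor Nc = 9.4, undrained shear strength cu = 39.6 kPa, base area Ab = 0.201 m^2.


Using Qb = Nc * cu * Ab
Qb = 9.4 * 39.6 * 0.201
Qb = 74.82 kN


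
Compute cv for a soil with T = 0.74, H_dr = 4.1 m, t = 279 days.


Using cv = T * H_dr^2 / t
H_dr^2 = 4.1^2 = 16.81
cv = 0.74 * 16.81 / 279
cv = 0.04459 m^2/day


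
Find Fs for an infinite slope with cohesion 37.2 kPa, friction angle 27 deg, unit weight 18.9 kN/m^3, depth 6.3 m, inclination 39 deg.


Using Fs = c / (gamma*H*sin(beta)*cos(beta)) + tan(phi)/tan(beta)
Cohesion contribution = 37.2 / (18.9*6.3*sin(39)*cos(39))
Cohesion contribution = 0.638802
Friction contribution = tan(27)/tan(39) = 0.629212
Fs = 0.638802 + 0.629212
Fs = 1.268


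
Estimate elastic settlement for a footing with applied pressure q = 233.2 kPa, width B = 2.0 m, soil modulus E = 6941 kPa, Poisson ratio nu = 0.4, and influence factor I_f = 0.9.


Result: 50.799 mm

Derivation:
Using Se = q * B * (1 - nu^2) * I_f / E
1 - nu^2 = 1 - 0.4^2 = 0.84
Se = 233.2 * 2.0 * 0.84 * 0.9 / 6941
Se = 0.050799 m
Convert to mm: Se = 0.050799 * 1000 = 50.799 mm


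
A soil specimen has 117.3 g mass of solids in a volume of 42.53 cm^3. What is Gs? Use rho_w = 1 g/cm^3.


Result: 2.758

Derivation:
Using Gs = m_s / (V_s * rho_w)
Since rho_w = 1 g/cm^3:
Gs = 117.3 / 42.53
Gs = 2.758


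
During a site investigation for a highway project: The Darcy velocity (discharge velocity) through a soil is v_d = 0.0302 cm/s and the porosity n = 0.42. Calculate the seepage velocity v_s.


Result: 0.0719 cm/s

Derivation:
Using v_s = v_d / n
v_s = 0.0302 / 0.42
v_s = 0.0719 cm/s


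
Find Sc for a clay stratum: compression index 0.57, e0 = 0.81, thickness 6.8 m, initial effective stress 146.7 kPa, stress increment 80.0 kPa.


Using Sc = Cc * H / (1 + e0) * log10((sigma0 + delta_sigma) / sigma0)
Stress ratio = (146.7 + 80.0) / 146.7 = 1.54533
log10(1.54533) = 0.189021
Cc * H / (1 + e0) = 0.57 * 6.8 / (1 + 0.81) = 2.14144
Sc = 2.14144 * 0.189021
Sc = 0.4048 m


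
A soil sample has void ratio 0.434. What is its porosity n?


Using the relation n = e / (1 + e)
n = 0.434 / (1 + 0.434)
n = 0.434 / 1.434
n = 0.3026


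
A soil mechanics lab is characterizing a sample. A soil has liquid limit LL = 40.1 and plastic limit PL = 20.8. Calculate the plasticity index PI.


Result: 19.3

Derivation:
Using PI = LL - PL
PI = 40.1 - 20.8
PI = 19.3


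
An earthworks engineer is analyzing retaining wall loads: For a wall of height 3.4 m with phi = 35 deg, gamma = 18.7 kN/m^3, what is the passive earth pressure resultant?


Compute passive earth pressure coefficient:
Kp = tan^2(45 + phi/2) = tan^2(62.5) = 3.690172
Compute passive force:
Pp = 0.5 * Kp * gamma * H^2
Pp = 0.5 * 3.690172 * 18.7 * 3.4^2
Pp = 398.86 kN/m


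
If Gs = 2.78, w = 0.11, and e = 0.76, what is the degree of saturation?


Result: 0.4024

Derivation:
Using S = Gs * w / e
S = 2.78 * 0.11 / 0.76
S = 0.4024


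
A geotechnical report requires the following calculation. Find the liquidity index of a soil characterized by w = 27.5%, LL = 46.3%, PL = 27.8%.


First compute the plasticity index:
PI = LL - PL = 46.3 - 27.8 = 18.5
Then compute the liquidity index:
LI = (w - PL) / PI
LI = (27.5 - 27.8) / 18.5
LI = -0.016


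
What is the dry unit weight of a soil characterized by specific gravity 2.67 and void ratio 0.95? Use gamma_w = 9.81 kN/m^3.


Result: 13.432 kN/m^3

Derivation:
Using gamma_d = Gs * gamma_w / (1 + e)
gamma_d = 2.67 * 9.81 / (1 + 0.95)
gamma_d = 2.67 * 9.81 / 1.95
gamma_d = 13.432 kN/m^3


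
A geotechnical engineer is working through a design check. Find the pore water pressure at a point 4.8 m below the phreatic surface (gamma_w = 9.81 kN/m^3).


Using u = gamma_w * h_w
u = 9.81 * 4.8
u = 47.09 kPa


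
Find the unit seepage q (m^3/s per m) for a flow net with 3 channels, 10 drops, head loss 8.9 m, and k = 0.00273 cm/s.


Convert k to m/s for unit consistency with H:
k = 0.00273 cm/s = 0.00273 / 100 m/s = 2.73e-05 m/s
Using q = k * H * Nf / Nd
Nf / Nd = 3 / 10 = 0.3
q = 2.73e-05 * 8.9 * 0.3
q = 7.289e-05 m^3/s per m


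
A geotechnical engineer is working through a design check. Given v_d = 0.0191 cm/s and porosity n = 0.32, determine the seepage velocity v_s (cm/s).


Using v_s = v_d / n
v_s = 0.0191 / 0.32
v_s = 0.05969 cm/s


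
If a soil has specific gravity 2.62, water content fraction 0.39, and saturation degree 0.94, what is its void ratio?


Result: 1.087

Derivation:
Using the relation e = Gs * w / S
e = 2.62 * 0.39 / 0.94
e = 1.087


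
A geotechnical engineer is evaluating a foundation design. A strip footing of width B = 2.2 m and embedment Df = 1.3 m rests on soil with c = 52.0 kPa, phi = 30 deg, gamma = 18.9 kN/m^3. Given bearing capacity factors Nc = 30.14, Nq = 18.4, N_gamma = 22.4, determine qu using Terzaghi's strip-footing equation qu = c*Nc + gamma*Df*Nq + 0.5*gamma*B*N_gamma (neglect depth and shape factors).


Compute qu = c*Nc + gamma*Df*Nq + 0.5*gamma*B*N_gamma
Term 1: 52.0 * 30.14 = 1567.28
Term 2: 18.9 * 1.3 * 18.4 = 452.088
Term 3: 0.5 * 18.9 * 2.2 * 22.4 = 465.696
qu = 1567.28 + 452.088 + 465.696
qu = 2485.06 kPa


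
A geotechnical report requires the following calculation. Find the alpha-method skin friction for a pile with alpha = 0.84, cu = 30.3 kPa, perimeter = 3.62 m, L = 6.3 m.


Result: 580.46 kN

Derivation:
Using Qs = alpha * cu * perimeter * L
Qs = 0.84 * 30.3 * 3.62 * 6.3
Qs = 580.46 kN


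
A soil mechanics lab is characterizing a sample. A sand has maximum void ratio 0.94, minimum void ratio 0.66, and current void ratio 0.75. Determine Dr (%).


Using Dr = (e_max - e) / (e_max - e_min) * 100
e_max - e = 0.94 - 0.75 = 0.19
e_max - e_min = 0.94 - 0.66 = 0.28
Dr = 0.19 / 0.28 * 100
Dr = 67.86 %


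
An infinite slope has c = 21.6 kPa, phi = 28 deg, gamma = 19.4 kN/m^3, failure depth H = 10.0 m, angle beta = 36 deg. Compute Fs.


Using Fs = c / (gamma*H*sin(beta)*cos(beta)) + tan(phi)/tan(beta)
Cohesion contribution = 21.6 / (19.4*10.0*sin(36)*cos(36))
Cohesion contribution = 0.23414
Friction contribution = tan(28)/tan(36) = 0.731835
Fs = 0.23414 + 0.731835
Fs = 0.966


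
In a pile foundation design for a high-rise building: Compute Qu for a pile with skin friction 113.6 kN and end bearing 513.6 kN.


Using Qu = Qf + Qb
Qu = 113.6 + 513.6
Qu = 627.2 kN


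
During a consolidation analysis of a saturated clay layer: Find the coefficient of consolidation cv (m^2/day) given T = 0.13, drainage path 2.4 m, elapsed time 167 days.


Using cv = T * H_dr^2 / t
H_dr^2 = 2.4^2 = 5.76
cv = 0.13 * 5.76 / 167
cv = 0.00448 m^2/day


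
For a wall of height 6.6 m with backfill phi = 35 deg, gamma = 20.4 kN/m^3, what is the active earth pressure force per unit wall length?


Result: 120.4 kN/m

Derivation:
Compute active earth pressure coefficient:
Ka = tan^2(45 - phi/2) = tan^2(27.5) = 0.27099
Compute active force:
Pa = 0.5 * Ka * gamma * H^2
Pa = 0.5 * 0.27099 * 20.4 * 6.6^2
Pa = 120.4 kN/m


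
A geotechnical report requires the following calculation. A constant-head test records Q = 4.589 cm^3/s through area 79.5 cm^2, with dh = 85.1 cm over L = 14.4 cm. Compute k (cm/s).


Compute hydraulic gradient:
i = dh / L = 85.1 / 14.4 = 5.90972
Then apply Darcy's law:
k = Q / (A * i)
k = 4.589 / (79.5 * 5.90972)
k = 4.589 / 469.823
k = 0.009768 cm/s


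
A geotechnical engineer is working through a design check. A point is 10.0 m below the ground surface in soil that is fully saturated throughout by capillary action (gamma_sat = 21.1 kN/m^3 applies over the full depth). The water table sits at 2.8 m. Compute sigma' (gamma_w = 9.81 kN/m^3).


Total stress = gamma_sat * depth
sigma = 21.1 * 10.0 = 211.0 kPa
Pore water pressure u = gamma_w * (depth - d_wt)
u = 9.81 * (10.0 - 2.8) = 70.632 kPa
Effective stress = sigma - u
sigma' = 211.0 - 70.632 = 140.37 kPa


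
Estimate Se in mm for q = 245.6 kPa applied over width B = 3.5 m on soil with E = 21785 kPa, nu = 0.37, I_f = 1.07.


Using Se = q * B * (1 - nu^2) * I_f / E
1 - nu^2 = 1 - 0.37^2 = 0.8631
Se = 245.6 * 3.5 * 0.8631 * 1.07 / 21785
Se = 0.036440 m
Convert to mm: Se = 0.036440 * 1000 = 36.44 mm


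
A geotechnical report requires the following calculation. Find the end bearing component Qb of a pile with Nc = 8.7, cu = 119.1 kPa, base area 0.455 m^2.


Using Qb = Nc * cu * Ab
Qb = 8.7 * 119.1 * 0.455
Qb = 471.46 kN


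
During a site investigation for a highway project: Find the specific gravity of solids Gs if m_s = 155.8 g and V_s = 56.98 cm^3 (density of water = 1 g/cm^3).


Using Gs = m_s / (V_s * rho_w)
Since rho_w = 1 g/cm^3:
Gs = 155.8 / 56.98
Gs = 2.734


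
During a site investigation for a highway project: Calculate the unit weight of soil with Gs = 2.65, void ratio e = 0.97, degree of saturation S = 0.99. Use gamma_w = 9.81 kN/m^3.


Result: 17.978 kN/m^3

Derivation:
Using gamma = gamma_w * (Gs + S*e) / (1 + e)
Numerator: Gs + S*e = 2.65 + 0.99*0.97 = 3.6103
Denominator: 1 + e = 1 + 0.97 = 1.97
gamma = 9.81 * 3.6103 / 1.97
gamma = 17.978 kN/m^3


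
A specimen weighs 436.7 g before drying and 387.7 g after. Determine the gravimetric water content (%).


Result: 12.64 %

Derivation:
Using w = (m_wet - m_dry) / m_dry * 100
m_wet - m_dry = 436.7 - 387.7 = 49.0 g
w = 49.0 / 387.7 * 100
w = 12.64 %


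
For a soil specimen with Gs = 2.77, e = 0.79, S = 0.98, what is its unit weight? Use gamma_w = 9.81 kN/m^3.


Using gamma = gamma_w * (Gs + S*e) / (1 + e)
Numerator: Gs + S*e = 2.77 + 0.98*0.79 = 3.5442
Denominator: 1 + e = 1 + 0.79 = 1.79
gamma = 9.81 * 3.5442 / 1.79
gamma = 19.424 kN/m^3


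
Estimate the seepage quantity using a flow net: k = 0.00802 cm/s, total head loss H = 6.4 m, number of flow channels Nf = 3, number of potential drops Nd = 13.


Convert k to m/s for unit consistency with H:
k = 0.00802 cm/s = 0.00802 / 100 m/s = 8.02e-05 m/s
Using q = k * H * Nf / Nd
Nf / Nd = 3 / 13 = 0.2308
q = 8.02e-05 * 6.4 * 0.2308
q = 0.0001184 m^3/s per m


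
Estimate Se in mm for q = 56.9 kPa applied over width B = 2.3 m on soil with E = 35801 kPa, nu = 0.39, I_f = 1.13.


Using Se = q * B * (1 - nu^2) * I_f / E
1 - nu^2 = 1 - 0.39^2 = 0.8479
Se = 56.9 * 2.3 * 0.8479 * 1.13 / 35801
Se = 0.003502 m
Convert to mm: Se = 0.003502 * 1000 = 3.502 mm


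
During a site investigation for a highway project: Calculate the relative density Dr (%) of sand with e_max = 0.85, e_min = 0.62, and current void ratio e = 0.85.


Result: 0.0 %

Derivation:
Using Dr = (e_max - e) / (e_max - e_min) * 100
e_max - e = 0.85 - 0.85 = 0.0
e_max - e_min = 0.85 - 0.62 = 0.23
Dr = 0.0 / 0.23 * 100
Dr = 0.0 %


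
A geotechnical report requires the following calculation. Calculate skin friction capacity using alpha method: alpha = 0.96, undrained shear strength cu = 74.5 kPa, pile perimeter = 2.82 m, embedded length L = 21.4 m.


Result: 4316.09 kN

Derivation:
Using Qs = alpha * cu * perimeter * L
Qs = 0.96 * 74.5 * 2.82 * 21.4
Qs = 4316.09 kN


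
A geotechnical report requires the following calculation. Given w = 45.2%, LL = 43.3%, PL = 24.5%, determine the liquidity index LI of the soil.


Result: 1.101

Derivation:
First compute the plasticity index:
PI = LL - PL = 43.3 - 24.5 = 18.8
Then compute the liquidity index:
LI = (w - PL) / PI
LI = (45.2 - 24.5) / 18.8
LI = 1.101


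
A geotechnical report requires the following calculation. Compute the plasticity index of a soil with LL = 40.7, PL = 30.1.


Using PI = LL - PL
PI = 40.7 - 30.1
PI = 10.6


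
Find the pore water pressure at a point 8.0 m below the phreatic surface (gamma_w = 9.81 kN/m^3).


Using u = gamma_w * h_w
u = 9.81 * 8.0
u = 78.48 kPa


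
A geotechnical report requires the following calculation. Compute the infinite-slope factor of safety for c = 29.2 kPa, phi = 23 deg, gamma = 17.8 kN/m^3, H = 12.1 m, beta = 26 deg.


Using Fs = c / (gamma*H*sin(beta)*cos(beta)) + tan(phi)/tan(beta)
Cohesion contribution = 29.2 / (17.8*12.1*sin(26)*cos(26))
Cohesion contribution = 0.344093
Friction contribution = tan(23)/tan(26) = 0.870302
Fs = 0.344093 + 0.870302
Fs = 1.214


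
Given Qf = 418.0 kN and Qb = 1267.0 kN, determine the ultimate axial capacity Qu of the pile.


Using Qu = Qf + Qb
Qu = 418.0 + 1267.0
Qu = 1685.0 kN


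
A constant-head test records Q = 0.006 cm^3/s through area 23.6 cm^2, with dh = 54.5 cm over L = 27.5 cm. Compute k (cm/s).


Result: 0.000128 cm/s

Derivation:
Compute hydraulic gradient:
i = dh / L = 54.5 / 27.5 = 1.98182
Then apply Darcy's law:
k = Q / (A * i)
k = 0.006 / (23.6 * 1.98182)
k = 0.006 / 46.7709
k = 0.000128 cm/s


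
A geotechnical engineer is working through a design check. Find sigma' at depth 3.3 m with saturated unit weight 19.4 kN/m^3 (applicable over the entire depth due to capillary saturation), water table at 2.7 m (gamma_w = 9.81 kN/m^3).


Total stress = gamma_sat * depth
sigma = 19.4 * 3.3 = 64.02 kPa
Pore water pressure u = gamma_w * (depth - d_wt)
u = 9.81 * (3.3 - 2.7) = 5.886 kPa
Effective stress = sigma - u
sigma' = 64.02 - 5.886 = 58.13 kPa


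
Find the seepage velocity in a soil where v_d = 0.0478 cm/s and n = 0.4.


Using v_s = v_d / n
v_s = 0.0478 / 0.4
v_s = 0.1195 cm/s


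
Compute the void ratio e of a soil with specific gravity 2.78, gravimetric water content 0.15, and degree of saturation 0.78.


Using the relation e = Gs * w / S
e = 2.78 * 0.15 / 0.78
e = 0.5346


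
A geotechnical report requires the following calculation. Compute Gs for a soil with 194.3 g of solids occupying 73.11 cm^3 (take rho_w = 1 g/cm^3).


Using Gs = m_s / (V_s * rho_w)
Since rho_w = 1 g/cm^3:
Gs = 194.3 / 73.11
Gs = 2.658


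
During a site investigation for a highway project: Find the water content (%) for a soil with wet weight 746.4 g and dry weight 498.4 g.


Using w = (m_wet - m_dry) / m_dry * 100
m_wet - m_dry = 746.4 - 498.4 = 248.0 g
w = 248.0 / 498.4 * 100
w = 49.76 %


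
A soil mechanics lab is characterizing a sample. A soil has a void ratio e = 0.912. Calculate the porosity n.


Result: 0.477

Derivation:
Using the relation n = e / (1 + e)
n = 0.912 / (1 + 0.912)
n = 0.912 / 1.912
n = 0.477


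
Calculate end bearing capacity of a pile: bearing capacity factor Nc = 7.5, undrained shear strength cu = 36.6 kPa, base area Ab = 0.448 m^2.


Result: 122.98 kN

Derivation:
Using Qb = Nc * cu * Ab
Qb = 7.5 * 36.6 * 0.448
Qb = 122.98 kN


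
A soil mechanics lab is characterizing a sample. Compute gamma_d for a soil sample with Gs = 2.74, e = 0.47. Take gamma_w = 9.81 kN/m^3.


Using gamma_d = Gs * gamma_w / (1 + e)
gamma_d = 2.74 * 9.81 / (1 + 0.47)
gamma_d = 2.74 * 9.81 / 1.47
gamma_d = 18.285 kN/m^3


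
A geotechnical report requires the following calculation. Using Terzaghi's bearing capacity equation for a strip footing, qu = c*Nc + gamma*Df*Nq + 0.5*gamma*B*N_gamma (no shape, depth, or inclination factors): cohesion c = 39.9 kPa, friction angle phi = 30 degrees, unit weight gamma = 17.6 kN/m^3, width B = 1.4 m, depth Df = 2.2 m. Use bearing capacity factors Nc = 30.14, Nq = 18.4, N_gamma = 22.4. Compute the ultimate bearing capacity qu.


Result: 2191.0 kPa

Derivation:
Compute qu = c*Nc + gamma*Df*Nq + 0.5*gamma*B*N_gamma
Term 1: 39.9 * 30.14 = 1202.586
Term 2: 17.6 * 2.2 * 18.4 = 712.448
Term 3: 0.5 * 17.6 * 1.4 * 22.4 = 275.968
qu = 1202.586 + 712.448 + 275.968
qu = 2191.0 kPa


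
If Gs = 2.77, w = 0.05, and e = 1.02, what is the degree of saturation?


Result: 0.1358

Derivation:
Using S = Gs * w / e
S = 2.77 * 0.05 / 1.02
S = 0.1358


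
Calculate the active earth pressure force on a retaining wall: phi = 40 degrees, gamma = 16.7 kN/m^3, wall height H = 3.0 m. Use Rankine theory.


Compute active earth pressure coefficient:
Ka = tan^2(45 - phi/2) = tan^2(25.0) = 0.217443
Compute active force:
Pa = 0.5 * Ka * gamma * H^2
Pa = 0.5 * 0.217443 * 16.7 * 3.0^2
Pa = 16.34 kN/m


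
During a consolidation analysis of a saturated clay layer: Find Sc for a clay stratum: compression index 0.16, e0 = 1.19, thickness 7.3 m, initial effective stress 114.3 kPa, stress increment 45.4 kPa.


Using Sc = Cc * H / (1 + e0) * log10((sigma0 + delta_sigma) / sigma0)
Stress ratio = (114.3 + 45.4) / 114.3 = 1.3972
log10(1.3972) = 0.145259
Cc * H / (1 + e0) = 0.16 * 7.3 / (1 + 1.19) = 0.533333
Sc = 0.533333 * 0.145259
Sc = 0.0775 m


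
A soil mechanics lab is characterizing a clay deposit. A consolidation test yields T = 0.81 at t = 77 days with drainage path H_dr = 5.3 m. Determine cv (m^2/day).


Result: 0.29549 m^2/day

Derivation:
Using cv = T * H_dr^2 / t
H_dr^2 = 5.3^2 = 28.09
cv = 0.81 * 28.09 / 77
cv = 0.29549 m^2/day


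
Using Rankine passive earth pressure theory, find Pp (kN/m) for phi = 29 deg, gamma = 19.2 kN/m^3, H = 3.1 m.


Compute passive earth pressure coefficient:
Kp = tan^2(45 + phi/2) = tan^2(59.5) = 2.88206
Compute passive force:
Pp = 0.5 * Kp * gamma * H^2
Pp = 0.5 * 2.88206 * 19.2 * 3.1^2
Pp = 265.89 kN/m


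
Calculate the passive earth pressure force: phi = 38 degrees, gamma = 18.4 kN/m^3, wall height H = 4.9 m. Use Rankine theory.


Result: 928.57 kN/m

Derivation:
Compute passive earth pressure coefficient:
Kp = tan^2(45 + phi/2) = tan^2(64.0) = 4.203746
Compute passive force:
Pp = 0.5 * Kp * gamma * H^2
Pp = 0.5 * 4.203746 * 18.4 * 4.9^2
Pp = 928.57 kN/m


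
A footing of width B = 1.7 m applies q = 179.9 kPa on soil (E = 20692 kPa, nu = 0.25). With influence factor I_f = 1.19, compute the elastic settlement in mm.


Result: 16.489 mm

Derivation:
Using Se = q * B * (1 - nu^2) * I_f / E
1 - nu^2 = 1 - 0.25^2 = 0.9375
Se = 179.9 * 1.7 * 0.9375 * 1.19 / 20692
Se = 0.016489 m
Convert to mm: Se = 0.016489 * 1000 = 16.489 mm


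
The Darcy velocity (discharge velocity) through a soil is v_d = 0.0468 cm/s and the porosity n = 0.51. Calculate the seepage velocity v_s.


Result: 0.09176 cm/s

Derivation:
Using v_s = v_d / n
v_s = 0.0468 / 0.51
v_s = 0.09176 cm/s


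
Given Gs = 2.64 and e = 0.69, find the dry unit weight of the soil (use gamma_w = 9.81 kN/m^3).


Using gamma_d = Gs * gamma_w / (1 + e)
gamma_d = 2.64 * 9.81 / (1 + 0.69)
gamma_d = 2.64 * 9.81 / 1.69
gamma_d = 15.324 kN/m^3


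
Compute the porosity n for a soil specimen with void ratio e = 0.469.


Result: 0.3193

Derivation:
Using the relation n = e / (1 + e)
n = 0.469 / (1 + 0.469)
n = 0.469 / 1.469
n = 0.3193


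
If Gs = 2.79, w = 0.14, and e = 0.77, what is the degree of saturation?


Using S = Gs * w / e
S = 2.79 * 0.14 / 0.77
S = 0.5073


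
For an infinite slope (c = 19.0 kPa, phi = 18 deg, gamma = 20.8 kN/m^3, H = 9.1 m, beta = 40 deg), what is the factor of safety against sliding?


Result: 0.591

Derivation:
Using Fs = c / (gamma*H*sin(beta)*cos(beta)) + tan(phi)/tan(beta)
Cohesion contribution = 19.0 / (20.8*9.1*sin(40)*cos(40))
Cohesion contribution = 0.203858
Friction contribution = tan(18)/tan(40) = 0.387224
Fs = 0.203858 + 0.387224
Fs = 0.591


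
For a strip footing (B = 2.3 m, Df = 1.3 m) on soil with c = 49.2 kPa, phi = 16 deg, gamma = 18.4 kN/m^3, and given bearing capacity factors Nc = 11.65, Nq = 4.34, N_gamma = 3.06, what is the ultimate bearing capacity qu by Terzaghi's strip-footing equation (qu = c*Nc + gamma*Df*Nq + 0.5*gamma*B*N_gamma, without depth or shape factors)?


Compute qu = c*Nc + gamma*Df*Nq + 0.5*gamma*B*N_gamma
Term 1: 49.2 * 11.65 = 573.18
Term 2: 18.4 * 1.3 * 4.34 = 103.8128
Term 3: 0.5 * 18.4 * 2.3 * 3.06 = 64.7496
qu = 573.18 + 103.8128 + 64.7496
qu = 741.74 kPa


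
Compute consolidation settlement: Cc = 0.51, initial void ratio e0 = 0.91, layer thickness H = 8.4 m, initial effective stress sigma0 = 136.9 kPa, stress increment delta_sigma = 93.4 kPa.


Using Sc = Cc * H / (1 + e0) * log10((sigma0 + delta_sigma) / sigma0)
Stress ratio = (136.9 + 93.4) / 136.9 = 1.68225
log10(1.68225) = 0.22589
Cc * H / (1 + e0) = 0.51 * 8.4 / (1 + 0.91) = 2.24293
Sc = 2.24293 * 0.22589
Sc = 0.5067 m


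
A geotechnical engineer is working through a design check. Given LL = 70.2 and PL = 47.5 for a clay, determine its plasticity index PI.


Using PI = LL - PL
PI = 70.2 - 47.5
PI = 22.7


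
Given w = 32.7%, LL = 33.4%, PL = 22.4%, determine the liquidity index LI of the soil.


First compute the plasticity index:
PI = LL - PL = 33.4 - 22.4 = 11.0
Then compute the liquidity index:
LI = (w - PL) / PI
LI = (32.7 - 22.4) / 11.0
LI = 0.936


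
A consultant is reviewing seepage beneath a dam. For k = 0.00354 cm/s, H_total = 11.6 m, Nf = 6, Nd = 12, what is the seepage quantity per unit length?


Convert k to m/s for unit consistency with H:
k = 0.00354 cm/s = 0.00354 / 100 m/s = 3.54e-05 m/s
Using q = k * H * Nf / Nd
Nf / Nd = 6 / 12 = 0.5
q = 3.54e-05 * 11.6 * 0.5
q = 0.0002053 m^3/s per m


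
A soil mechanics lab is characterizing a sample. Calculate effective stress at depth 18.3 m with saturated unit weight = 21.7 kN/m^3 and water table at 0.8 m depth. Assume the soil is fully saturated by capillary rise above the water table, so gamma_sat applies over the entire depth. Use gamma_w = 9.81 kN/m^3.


Result: 225.44 kPa

Derivation:
Total stress = gamma_sat * depth
sigma = 21.7 * 18.3 = 397.11 kPa
Pore water pressure u = gamma_w * (depth - d_wt)
u = 9.81 * (18.3 - 0.8) = 171.675 kPa
Effective stress = sigma - u
sigma' = 397.11 - 171.675 = 225.44 kPa


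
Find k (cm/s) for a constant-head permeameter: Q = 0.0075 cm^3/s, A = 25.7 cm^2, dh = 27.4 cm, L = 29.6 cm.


Result: 0.000315 cm/s

Derivation:
Compute hydraulic gradient:
i = dh / L = 27.4 / 29.6 = 0.925676
Then apply Darcy's law:
k = Q / (A * i)
k = 0.0075 / (25.7 * 0.925676)
k = 0.0075 / 23.7899
k = 0.000315 cm/s


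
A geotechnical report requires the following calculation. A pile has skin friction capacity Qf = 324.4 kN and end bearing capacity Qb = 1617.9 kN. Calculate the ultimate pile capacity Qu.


Using Qu = Qf + Qb
Qu = 324.4 + 1617.9
Qu = 1942.3 kN


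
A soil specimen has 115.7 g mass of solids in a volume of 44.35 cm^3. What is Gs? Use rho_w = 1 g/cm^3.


Using Gs = m_s / (V_s * rho_w)
Since rho_w = 1 g/cm^3:
Gs = 115.7 / 44.35
Gs = 2.609


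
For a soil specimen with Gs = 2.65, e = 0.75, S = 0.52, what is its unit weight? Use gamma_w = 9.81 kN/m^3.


Result: 17.041 kN/m^3

Derivation:
Using gamma = gamma_w * (Gs + S*e) / (1 + e)
Numerator: Gs + S*e = 2.65 + 0.52*0.75 = 3.04
Denominator: 1 + e = 1 + 0.75 = 1.75
gamma = 9.81 * 3.04 / 1.75
gamma = 17.041 kN/m^3
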